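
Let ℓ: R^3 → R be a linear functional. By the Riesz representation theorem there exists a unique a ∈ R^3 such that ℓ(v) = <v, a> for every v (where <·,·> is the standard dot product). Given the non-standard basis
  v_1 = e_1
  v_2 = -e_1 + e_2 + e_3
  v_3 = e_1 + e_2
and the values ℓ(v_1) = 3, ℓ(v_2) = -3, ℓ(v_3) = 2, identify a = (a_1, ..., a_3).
a = (3, -1, 1)

Write a = (a_1, ..., a_3) in the standard basis. For each basis vector v_i, ℓ(v_i) = <v_i, a> is a linear equation in the a_j's. Collect the n equations into a matrix system V a = ℓ, where row i of V is v_i (expressed in the standard basis). Since V is invertible (lower-triangular with 1s on the diagonal, up to permutation), solve by back-substitution:
  V =
[[1, 0, 0],
 [-1, 1, 1],
 [1, 1, 0]]
  V a = (3, -3, 2)
Solving gives a = (3, -1, 1).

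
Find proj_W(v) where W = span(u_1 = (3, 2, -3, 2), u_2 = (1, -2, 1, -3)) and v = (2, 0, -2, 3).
proj_W(v) = (243/145, 234/145, -297/145, 9/5)

Set up U = [u_1 | ... | u_2] ∈ R^(4×2). The projector onto W = col(U) is P = U (U^T U)^(-1) U^T.
Compute U^T U =
  [26, -10]
  [-10, 15],
and U^T v = (18, -9).
Solve U^T U · c = U^T v for the coefficients: c = (18/29, -27/145). The projection is proj_W(v) = U c.
Check: (v - proj_W(v)) · u_1 = 0  (should be 0).
Check: (v - proj_W(v)) · u_2 = 0  (should be 0).
Result: proj_W(v) = (243/145, 234/145, -297/145, 9/5).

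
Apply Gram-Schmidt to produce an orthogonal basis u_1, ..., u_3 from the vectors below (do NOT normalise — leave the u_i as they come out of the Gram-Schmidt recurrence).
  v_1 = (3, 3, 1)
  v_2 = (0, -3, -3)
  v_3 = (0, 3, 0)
Orthogonal basis:
  u_1 = (3, 3, 1)
  u_2 = (36/19, -21/19, -45/19)
  u_3 = (-9/11, 27/22, -27/22)

Apply the Gram-Schmidt recurrence
  u_1 = v_1
  u_i = v_i − Σ_{j<i} ((v_i · u_j) / (u_j · u_j)) · u_j.

Step by step this gives:
  u_1 = (3, 3, 1)
  u_2 = (36/19, -21/19, -45/19)
  u_3 = (-9/11, 27/22, -27/22)

Orthogonality check:
  u_2 · u_1 = 0 (should be 0)
  u_3 · u_1 = 0 (should be 0)
  u_3 · u_2 = 0 (should be 0)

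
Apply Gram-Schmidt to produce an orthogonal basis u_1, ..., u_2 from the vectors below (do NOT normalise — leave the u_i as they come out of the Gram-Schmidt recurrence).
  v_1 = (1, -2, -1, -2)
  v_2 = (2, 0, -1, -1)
Orthogonal basis:
  u_1 = (1, -2, -1, -2)
  u_2 = (3/2, 1, -1/2, 0)

Apply the Gram-Schmidt recurrence
  u_1 = v_1
  u_i = v_i − Σ_{j<i} ((v_i · u_j) / (u_j · u_j)) · u_j.

Step by step this gives:
  u_1 = (1, -2, -1, -2)
  u_2 = (3/2, 1, -1/2, 0)

Orthogonality check:
  u_2 · u_1 = 0 (should be 0)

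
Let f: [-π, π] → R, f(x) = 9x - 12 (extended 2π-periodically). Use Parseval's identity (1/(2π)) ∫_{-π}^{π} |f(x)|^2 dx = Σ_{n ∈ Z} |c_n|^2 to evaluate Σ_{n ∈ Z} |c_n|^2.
Σ |c_n|^2 = 27π^2 + 144

Expand and integrate term by term over [-π, π]:
  ∫ (9x)^2 dx = 81·(2π^3/3); ∫ 2·9·(-12)·x dx = 0 (odd integrand); ∫ (-12)^2 dx = 144·2π.
So (1/(2π)) ∫_{-π}^{π} (9x - 12)^2 dx = 81π^2/3 + 144 = 27π^2 + 144.
Parseval ⇒ Σ |c_n|^2 = 27π^2 + 144.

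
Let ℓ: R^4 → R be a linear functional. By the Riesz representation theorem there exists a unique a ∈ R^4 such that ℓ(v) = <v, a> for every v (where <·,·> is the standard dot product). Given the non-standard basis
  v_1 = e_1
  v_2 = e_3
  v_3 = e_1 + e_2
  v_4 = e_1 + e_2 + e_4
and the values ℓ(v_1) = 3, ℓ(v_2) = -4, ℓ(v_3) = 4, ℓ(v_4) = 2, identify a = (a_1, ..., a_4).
a = (3, 1, -4, -2)

Write a = (a_1, ..., a_4) in the standard basis. For each basis vector v_i, ℓ(v_i) = <v_i, a> is a linear equation in the a_j's. Collect the n equations into a matrix system V a = ℓ, where row i of V is v_i (expressed in the standard basis). Since V is invertible (lower-triangular with 1s on the diagonal, up to permutation), solve by back-substitution:
  V =
[[1, 0, 0, 0],
 [0, 0, 1, 0],
 [1, 1, 0, 0],
 [1, 1, 0, 1]]
  V a = (3, -4, 4, 2)
Solving gives a = (3, 1, -4, -2).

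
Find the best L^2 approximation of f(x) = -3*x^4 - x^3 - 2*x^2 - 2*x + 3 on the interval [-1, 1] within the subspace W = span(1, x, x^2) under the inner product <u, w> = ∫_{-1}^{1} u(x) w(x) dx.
g(x) = -32*x^2/7 - 13*x/5 + 114/35

The best approximation g ∈ W is the orthogonal projection of f onto W. Writing g = a_0 + a_1 x + a_2 x^2, the coefficients solve the normal equations G · a = b where
  G_{ij} = <φ_i, φ_j> and b_i = <f, φ_i>, with φ_0 = 1, φ_1 = x, φ_2 = x^2.
G =
  [2, 0, 2/3]
  [0, 2/3, 0]
  [2/3, 0, 2/5],
b = (52/15, -26/15, 12/35).
Solving gives a_0 = 114/35, a_1 = -13/5, a_2 = -32/7, so
  g(x) = -32*x^2/7 - 13*x/5 + 114/35.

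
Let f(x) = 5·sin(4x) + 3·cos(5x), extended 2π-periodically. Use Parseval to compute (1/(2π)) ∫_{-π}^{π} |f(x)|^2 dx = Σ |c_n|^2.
Σ |c_n|^2 = 17

Expand |f|^2 and use orthogonality of {sin(nx), cos(mx)} on [-π, π]:
  ∫_{-π}^{π} sin(nx)^2 dx = π, ∫ cos(mx)^2 dx = π, and cross terms integrate to 0.
So ∫_{-π}^{π} f(x)^2 dx = 5^2 · π + 3^2 · π = (25 + 9)π.
Divide by 2π: (25 + 9)/2 = 17.
By Parseval, this equals Σ |c_n|^2.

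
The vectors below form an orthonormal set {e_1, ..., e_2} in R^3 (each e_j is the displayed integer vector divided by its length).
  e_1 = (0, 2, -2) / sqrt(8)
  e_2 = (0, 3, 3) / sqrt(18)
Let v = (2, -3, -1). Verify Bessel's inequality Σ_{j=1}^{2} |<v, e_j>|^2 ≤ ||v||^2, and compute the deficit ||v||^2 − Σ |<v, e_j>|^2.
Σ |<v, e_j>|^2 = 10; ||v||^2 = 14; deficit = 4

Write each e_j = u_j / sqrt(<u_j, u_j>) where u_j is the displayed integer vector. Then <v, e_j> = <v, u_j> / sqrt(<u_j, u_j>), so |<v, e_j>|^2 = <v, u_j>^2 / <u_j, u_j>.
Coefficients: <v, e_1> = -4/sqrt(8), <v, e_2> = -12/sqrt(18).
Square and sum: Σ |<v, e_j>|^2 = 10.
Compute ||v||^2 = v·v = 14.
Deficit = 14 − 10 = 4 ≥ 0, confirming Bessel's inequality. (The deficit equals ||v − Σ <v,e_j> e_j||^2, the squared distance from v to span{e_j}.)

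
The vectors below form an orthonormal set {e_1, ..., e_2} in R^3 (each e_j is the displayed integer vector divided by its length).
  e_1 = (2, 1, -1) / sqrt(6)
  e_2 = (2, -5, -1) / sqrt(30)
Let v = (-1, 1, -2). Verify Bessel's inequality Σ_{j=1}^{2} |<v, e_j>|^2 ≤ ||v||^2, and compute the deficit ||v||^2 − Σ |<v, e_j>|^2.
Σ |<v, e_j>|^2 = 1; ||v||^2 = 6; deficit = 5

Write each e_j = u_j / sqrt(<u_j, u_j>) where u_j is the displayed integer vector. Then <v, e_j> = <v, u_j> / sqrt(<u_j, u_j>), so |<v, e_j>|^2 = <v, u_j>^2 / <u_j, u_j>.
Coefficients: <v, e_1> = 1/sqrt(6), <v, e_2> = -5/sqrt(30).
Square and sum: Σ |<v, e_j>|^2 = 1.
Compute ||v||^2 = v·v = 6.
Deficit = 6 − 1 = 5 ≥ 0, confirming Bessel's inequality. (The deficit equals ||v − Σ <v,e_j> e_j||^2, the squared distance from v to span{e_j}.)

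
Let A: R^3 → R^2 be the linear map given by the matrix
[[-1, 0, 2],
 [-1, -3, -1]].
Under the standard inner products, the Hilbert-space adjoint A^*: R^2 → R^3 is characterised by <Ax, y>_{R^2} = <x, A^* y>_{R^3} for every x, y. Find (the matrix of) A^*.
A^* = A^T =
[[-1, -1],
 [0, -3],
 [2, -1]]

For real matrices with standard dot products, the defining identity <Ax, y> = <x, A^* y> gives (Ax)^T y = x^T (A^*) y, i.e. x^T A^T y = x^T (A^*) y. Since this holds for all x, y, we must have A^* = A^T. Therefore
A^* =
[[-1, -1],
 [0, -3],
 [2, -1]].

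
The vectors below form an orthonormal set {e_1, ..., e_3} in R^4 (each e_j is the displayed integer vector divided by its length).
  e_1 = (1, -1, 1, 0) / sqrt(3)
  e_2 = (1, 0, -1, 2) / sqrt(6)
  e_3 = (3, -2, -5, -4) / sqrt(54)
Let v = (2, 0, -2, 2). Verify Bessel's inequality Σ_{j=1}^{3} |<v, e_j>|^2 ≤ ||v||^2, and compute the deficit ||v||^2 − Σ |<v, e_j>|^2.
Σ |<v, e_j>|^2 = 320/27; ||v||^2 = 12; deficit = 4/27

Write each e_j = u_j / sqrt(<u_j, u_j>) where u_j is the displayed integer vector. Then <v, e_j> = <v, u_j> / sqrt(<u_j, u_j>), so |<v, e_j>|^2 = <v, u_j>^2 / <u_j, u_j>.
Coefficients: <v, e_1> = 0/sqrt(3), <v, e_2> = 8/sqrt(6), <v, e_3> = 8/sqrt(54).
Square and sum: Σ |<v, e_j>|^2 = 320/27.
Compute ||v||^2 = v·v = 12.
Deficit = 12 − 320/27 = 4/27 ≥ 0, confirming Bessel's inequality. (The deficit equals ||v − Σ <v,e_j> e_j||^2, the squared distance from v to span{e_j}.)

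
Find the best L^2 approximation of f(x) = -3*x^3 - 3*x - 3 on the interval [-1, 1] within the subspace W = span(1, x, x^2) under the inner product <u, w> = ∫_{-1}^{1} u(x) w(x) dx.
g(x) = -24*x/5 - 3

The best approximation g ∈ W is the orthogonal projection of f onto W. Writing g = a_0 + a_1 x + a_2 x^2, the coefficients solve the normal equations G · a = b where
  G_{ij} = <φ_i, φ_j> and b_i = <f, φ_i>, with φ_0 = 1, φ_1 = x, φ_2 = x^2.
G =
  [2, 0, 2/3]
  [0, 2/3, 0]
  [2/3, 0, 2/5],
b = (-6, -16/5, -2).
Solving gives a_0 = -3, a_1 = -24/5, a_2 = 0, so
  g(x) = -24*x/5 - 3.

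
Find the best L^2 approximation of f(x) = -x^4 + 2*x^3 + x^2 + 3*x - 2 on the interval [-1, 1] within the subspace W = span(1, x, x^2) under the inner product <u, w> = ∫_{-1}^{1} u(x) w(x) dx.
g(x) = x^2/7 + 21*x/5 - 67/35

The best approximation g ∈ W is the orthogonal projection of f onto W. Writing g = a_0 + a_1 x + a_2 x^2, the coefficients solve the normal equations G · a = b where
  G_{ij} = <φ_i, φ_j> and b_i = <f, φ_i>, with φ_0 = 1, φ_1 = x, φ_2 = x^2.
G =
  [2, 0, 2/3]
  [0, 2/3, 0]
  [2/3, 0, 2/5],
b = (-56/15, 14/5, -128/105).
Solving gives a_0 = -67/35, a_1 = 21/5, a_2 = 1/7, so
  g(x) = x^2/7 + 21*x/5 - 67/35.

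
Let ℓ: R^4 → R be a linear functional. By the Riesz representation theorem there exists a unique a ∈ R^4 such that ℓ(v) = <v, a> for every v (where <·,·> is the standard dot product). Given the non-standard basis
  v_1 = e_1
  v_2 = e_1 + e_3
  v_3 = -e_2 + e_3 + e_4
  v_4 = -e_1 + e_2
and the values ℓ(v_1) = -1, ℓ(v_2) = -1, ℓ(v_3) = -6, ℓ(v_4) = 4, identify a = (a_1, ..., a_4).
a = (-1, 3, 0, -3)

Write a = (a_1, ..., a_4) in the standard basis. For each basis vector v_i, ℓ(v_i) = <v_i, a> is a linear equation in the a_j's. Collect the n equations into a matrix system V a = ℓ, where row i of V is v_i (expressed in the standard basis). Since V is invertible (lower-triangular with 1s on the diagonal, up to permutation), solve by back-substitution:
  V =
[[1, 0, 0, 0],
 [1, 0, 1, 0],
 [0, -1, 1, 1],
 [-1, 1, 0, 0]]
  V a = (-1, -1, -6, 4)
Solving gives a = (-1, 3, 0, -3).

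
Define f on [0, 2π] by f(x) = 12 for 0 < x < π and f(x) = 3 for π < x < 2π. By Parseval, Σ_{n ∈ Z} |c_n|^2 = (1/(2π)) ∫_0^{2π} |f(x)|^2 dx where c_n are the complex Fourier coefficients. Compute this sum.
Σ |c_n|^2 = 153/2

Parseval equates the L^2 energy of f (normalised by 1/(2π)) with the ℓ^2 sum of its Fourier coefficients: (1/(2π)) ∫_0^{2π} |f|^2 = Σ |c_n|^2.
Compute the left side: (1/(2π)) [∫_0^π 12^2 dx + ∫_π^{2π} 3^2 dx] = (1/(2π)) · (144π + 9π) = (144 + 9)/2 = 153/2.
So Σ_{n ∈ Z} |c_n|^2 = 153/2.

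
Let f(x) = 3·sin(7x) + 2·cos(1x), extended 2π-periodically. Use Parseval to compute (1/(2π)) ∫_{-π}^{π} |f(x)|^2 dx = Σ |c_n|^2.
Σ |c_n|^2 = 13/2

Expand |f|^2 and use orthogonality of {sin(nx), cos(mx)} on [-π, π]:
  ∫_{-π}^{π} sin(nx)^2 dx = π, ∫ cos(mx)^2 dx = π, and cross terms integrate to 0.
So ∫_{-π}^{π} f(x)^2 dx = 3^2 · π + 2^2 · π = (9 + 4)π.
Divide by 2π: (9 + 4)/2 = 13/2.
By Parseval, this equals Σ |c_n|^2.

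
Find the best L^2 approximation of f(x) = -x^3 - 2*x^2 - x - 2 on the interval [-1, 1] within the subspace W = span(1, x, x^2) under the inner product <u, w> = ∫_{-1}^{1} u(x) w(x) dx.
g(x) = -2*x^2 - 8*x/5 - 2

The best approximation g ∈ W is the orthogonal projection of f onto W. Writing g = a_0 + a_1 x + a_2 x^2, the coefficients solve the normal equations G · a = b where
  G_{ij} = <φ_i, φ_j> and b_i = <f, φ_i>, with φ_0 = 1, φ_1 = x, φ_2 = x^2.
G =
  [2, 0, 2/3]
  [0, 2/3, 0]
  [2/3, 0, 2/5],
b = (-16/3, -16/15, -32/15).
Solving gives a_0 = -2, a_1 = -8/5, a_2 = -2, so
  g(x) = -2*x^2 - 8*x/5 - 2.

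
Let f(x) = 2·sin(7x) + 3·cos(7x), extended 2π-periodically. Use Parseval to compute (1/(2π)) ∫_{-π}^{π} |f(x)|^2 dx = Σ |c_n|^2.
Σ |c_n|^2 = 13/2

Expand |f|^2 and use orthogonality of {sin(nx), cos(mx)} on [-π, π]:
  ∫_{-π}^{π} sin(nx)^2 dx = π, ∫ cos(mx)^2 dx = π, and cross terms integrate to 0.
So ∫_{-π}^{π} f(x)^2 dx = 2^2 · π + 3^2 · π = (4 + 9)π.
Divide by 2π: (4 + 9)/2 = 13/2.
By Parseval, this equals Σ |c_n|^2.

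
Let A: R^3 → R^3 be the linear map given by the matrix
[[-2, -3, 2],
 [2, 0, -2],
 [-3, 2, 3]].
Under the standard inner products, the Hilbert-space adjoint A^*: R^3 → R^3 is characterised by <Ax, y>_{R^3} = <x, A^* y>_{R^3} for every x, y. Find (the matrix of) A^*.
A^* = A^T =
[[-2, 2, -3],
 [-3, 0, 2],
 [2, -2, 3]]

For real matrices with standard dot products, the defining identity <Ax, y> = <x, A^* y> gives (Ax)^T y = x^T (A^*) y, i.e. x^T A^T y = x^T (A^*) y. Since this holds for all x, y, we must have A^* = A^T. Therefore
A^* =
[[-2, 2, -3],
 [-3, 0, 2],
 [2, -2, 3]].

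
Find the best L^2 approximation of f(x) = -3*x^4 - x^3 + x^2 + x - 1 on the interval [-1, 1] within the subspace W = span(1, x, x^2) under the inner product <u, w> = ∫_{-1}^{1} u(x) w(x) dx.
g(x) = -11*x^2/7 + 2*x/5 - 26/35

The best approximation g ∈ W is the orthogonal projection of f onto W. Writing g = a_0 + a_1 x + a_2 x^2, the coefficients solve the normal equations G · a = b where
  G_{ij} = <φ_i, φ_j> and b_i = <f, φ_i>, with φ_0 = 1, φ_1 = x, φ_2 = x^2.
G =
  [2, 0, 2/3]
  [0, 2/3, 0]
  [2/3, 0, 2/5],
b = (-38/15, 4/15, -118/105).
Solving gives a_0 = -26/35, a_1 = 2/5, a_2 = -11/7, so
  g(x) = -11*x^2/7 + 2*x/5 - 26/35.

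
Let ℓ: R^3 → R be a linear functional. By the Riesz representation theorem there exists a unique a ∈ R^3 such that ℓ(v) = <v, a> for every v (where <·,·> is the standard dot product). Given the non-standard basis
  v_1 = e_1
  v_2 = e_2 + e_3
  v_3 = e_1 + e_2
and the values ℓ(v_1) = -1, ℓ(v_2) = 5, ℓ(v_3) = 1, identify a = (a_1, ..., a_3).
a = (-1, 2, 3)

Write a = (a_1, ..., a_3) in the standard basis. For each basis vector v_i, ℓ(v_i) = <v_i, a> is a linear equation in the a_j's. Collect the n equations into a matrix system V a = ℓ, where row i of V is v_i (expressed in the standard basis). Since V is invertible (lower-triangular with 1s on the diagonal, up to permutation), solve by back-substitution:
  V =
[[1, 0, 0],
 [0, 1, 1],
 [1, 1, 0]]
  V a = (-1, 5, 1)
Solving gives a = (-1, 2, 3).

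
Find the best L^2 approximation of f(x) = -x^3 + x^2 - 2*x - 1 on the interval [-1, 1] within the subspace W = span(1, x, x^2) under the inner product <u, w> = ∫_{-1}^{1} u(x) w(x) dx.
g(x) = x^2 - 13*x/5 - 1

The best approximation g ∈ W is the orthogonal projection of f onto W. Writing g = a_0 + a_1 x + a_2 x^2, the coefficients solve the normal equations G · a = b where
  G_{ij} = <φ_i, φ_j> and b_i = <f, φ_i>, with φ_0 = 1, φ_1 = x, φ_2 = x^2.
G =
  [2, 0, 2/3]
  [0, 2/3, 0]
  [2/3, 0, 2/5],
b = (-4/3, -26/15, -4/15).
Solving gives a_0 = -1, a_1 = -13/5, a_2 = 1, so
  g(x) = x^2 - 13*x/5 - 1.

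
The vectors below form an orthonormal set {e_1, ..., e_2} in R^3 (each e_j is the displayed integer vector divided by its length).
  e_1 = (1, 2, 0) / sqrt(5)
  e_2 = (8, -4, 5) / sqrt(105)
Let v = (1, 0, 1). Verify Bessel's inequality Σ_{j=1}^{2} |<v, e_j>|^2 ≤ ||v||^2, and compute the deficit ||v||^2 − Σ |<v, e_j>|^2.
Σ |<v, e_j>|^2 = 38/21; ||v||^2 = 2; deficit = 4/21

Write each e_j = u_j / sqrt(<u_j, u_j>) where u_j is the displayed integer vector. Then <v, e_j> = <v, u_j> / sqrt(<u_j, u_j>), so |<v, e_j>|^2 = <v, u_j>^2 / <u_j, u_j>.
Coefficients: <v, e_1> = 1/sqrt(5), <v, e_2> = 13/sqrt(105).
Square and sum: Σ |<v, e_j>|^2 = 38/21.
Compute ||v||^2 = v·v = 2.
Deficit = 2 − 38/21 = 4/21 ≥ 0, confirming Bessel's inequality. (The deficit equals ||v − Σ <v,e_j> e_j||^2, the squared distance from v to span{e_j}.)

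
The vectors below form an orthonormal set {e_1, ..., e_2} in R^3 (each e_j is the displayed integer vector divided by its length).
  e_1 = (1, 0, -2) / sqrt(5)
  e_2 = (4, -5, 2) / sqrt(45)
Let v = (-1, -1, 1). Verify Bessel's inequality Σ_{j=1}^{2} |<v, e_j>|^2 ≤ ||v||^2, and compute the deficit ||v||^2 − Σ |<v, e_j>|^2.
Σ |<v, e_j>|^2 = 2; ||v||^2 = 3; deficit = 1

Write each e_j = u_j / sqrt(<u_j, u_j>) where u_j is the displayed integer vector. Then <v, e_j> = <v, u_j> / sqrt(<u_j, u_j>), so |<v, e_j>|^2 = <v, u_j>^2 / <u_j, u_j>.
Coefficients: <v, e_1> = -3/sqrt(5), <v, e_2> = 3/sqrt(45).
Square and sum: Σ |<v, e_j>|^2 = 2.
Compute ||v||^2 = v·v = 3.
Deficit = 3 − 2 = 1 ≥ 0, confirming Bessel's inequality. (The deficit equals ||v − Σ <v,e_j> e_j||^2, the squared distance from v to span{e_j}.)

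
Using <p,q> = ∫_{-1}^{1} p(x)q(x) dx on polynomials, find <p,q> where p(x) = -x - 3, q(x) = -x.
<p,q> = 2/3

Expand the product: p(x)·q(x) = x^2 + 3*x.
∫_{-1}^{1} of each monomial x^k gives [2/(k+1) if k even, 0 if k odd]. Integrating term-by-term (or equivalently evaluating the antiderivative F(x) = x^3/3 + 3*x^2/2 at the endpoints):
  F(1) − F(−1) = 11/6 − (7/6) = 2/3.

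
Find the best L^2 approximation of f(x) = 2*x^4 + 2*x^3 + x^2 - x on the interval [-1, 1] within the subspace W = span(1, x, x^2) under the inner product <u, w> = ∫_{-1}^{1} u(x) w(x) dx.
g(x) = 19*x^2/7 + x/5 - 6/35

The best approximation g ∈ W is the orthogonal projection of f onto W. Writing g = a_0 + a_1 x + a_2 x^2, the coefficients solve the normal equations G · a = b where
  G_{ij} = <φ_i, φ_j> and b_i = <f, φ_i>, with φ_0 = 1, φ_1 = x, φ_2 = x^2.
G =
  [2, 0, 2/3]
  [0, 2/3, 0]
  [2/3, 0, 2/5],
b = (22/15, 2/15, 34/35).
Solving gives a_0 = -6/35, a_1 = 1/5, a_2 = 19/7, so
  g(x) = 19*x^2/7 + x/5 - 6/35.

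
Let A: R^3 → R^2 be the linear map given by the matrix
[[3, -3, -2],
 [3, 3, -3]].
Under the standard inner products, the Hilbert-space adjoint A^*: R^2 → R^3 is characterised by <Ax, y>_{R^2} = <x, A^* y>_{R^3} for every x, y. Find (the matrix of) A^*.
A^* = A^T =
[[3, 3],
 [-3, 3],
 [-2, -3]]

For real matrices with standard dot products, the defining identity <Ax, y> = <x, A^* y> gives (Ax)^T y = x^T (A^*) y, i.e. x^T A^T y = x^T (A^*) y. Since this holds for all x, y, we must have A^* = A^T. Therefore
A^* =
[[3, 3],
 [-3, 3],
 [-2, -3]].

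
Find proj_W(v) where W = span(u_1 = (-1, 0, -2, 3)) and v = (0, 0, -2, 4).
proj_W(v) = (-8/7, 0, -16/7, 24/7)

Set up U = [u_1 | ... | u_1] ∈ R^(4×1). The projector onto W = col(U) is P = U (U^T U)^(-1) U^T.
Compute U^T U =
  [14],
and U^T v = (16).
Solve U^T U · c = U^T v for the coefficients: c = (8/7). The projection is proj_W(v) = U c.
Check: (v - proj_W(v)) · u_1 = 0  (should be 0).
Result: proj_W(v) = (-8/7, 0, -16/7, 24/7).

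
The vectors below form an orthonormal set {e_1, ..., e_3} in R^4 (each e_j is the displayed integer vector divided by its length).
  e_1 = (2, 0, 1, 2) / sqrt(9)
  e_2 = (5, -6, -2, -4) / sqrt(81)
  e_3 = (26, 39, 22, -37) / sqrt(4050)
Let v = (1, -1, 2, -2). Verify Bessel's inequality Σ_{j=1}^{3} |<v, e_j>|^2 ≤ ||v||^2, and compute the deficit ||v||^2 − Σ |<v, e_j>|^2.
Σ |<v, e_j>|^2 = 11/2; ||v||^2 = 10; deficit = 9/2

Write each e_j = u_j / sqrt(<u_j, u_j>) where u_j is the displayed integer vector. Then <v, e_j> = <v, u_j> / sqrt(<u_j, u_j>), so |<v, e_j>|^2 = <v, u_j>^2 / <u_j, u_j>.
Coefficients: <v, e_1> = 0/sqrt(9), <v, e_2> = 15/sqrt(81), <v, e_3> = 105/sqrt(4050).
Square and sum: Σ |<v, e_j>|^2 = 11/2.
Compute ||v||^2 = v·v = 10.
Deficit = 10 − 11/2 = 9/2 ≥ 0, confirming Bessel's inequality. (The deficit equals ||v − Σ <v,e_j> e_j||^2, the squared distance from v to span{e_j}.)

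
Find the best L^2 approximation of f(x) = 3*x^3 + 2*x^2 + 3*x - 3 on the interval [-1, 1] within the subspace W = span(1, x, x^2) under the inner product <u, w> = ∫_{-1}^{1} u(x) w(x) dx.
g(x) = 2*x^2 + 24*x/5 - 3

The best approximation g ∈ W is the orthogonal projection of f onto W. Writing g = a_0 + a_1 x + a_2 x^2, the coefficients solve the normal equations G · a = b where
  G_{ij} = <φ_i, φ_j> and b_i = <f, φ_i>, with φ_0 = 1, φ_1 = x, φ_2 = x^2.
G =
  [2, 0, 2/3]
  [0, 2/3, 0]
  [2/3, 0, 2/5],
b = (-14/3, 16/5, -6/5).
Solving gives a_0 = -3, a_1 = 24/5, a_2 = 2, so
  g(x) = 2*x^2 + 24*x/5 - 3.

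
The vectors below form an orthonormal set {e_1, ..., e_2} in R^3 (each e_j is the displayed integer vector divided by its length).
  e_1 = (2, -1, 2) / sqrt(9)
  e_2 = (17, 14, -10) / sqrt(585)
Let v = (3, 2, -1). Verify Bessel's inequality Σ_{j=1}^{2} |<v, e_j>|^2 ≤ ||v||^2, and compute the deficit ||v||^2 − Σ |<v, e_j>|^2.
Σ |<v, e_j>|^2 = 909/65; ||v||^2 = 14; deficit = 1/65

Write each e_j = u_j / sqrt(<u_j, u_j>) where u_j is the displayed integer vector. Then <v, e_j> = <v, u_j> / sqrt(<u_j, u_j>), so |<v, e_j>|^2 = <v, u_j>^2 / <u_j, u_j>.
Coefficients: <v, e_1> = 2/sqrt(9), <v, e_2> = 89/sqrt(585).
Square and sum: Σ |<v, e_j>|^2 = 909/65.
Compute ||v||^2 = v·v = 14.
Deficit = 14 − 909/65 = 1/65 ≥ 0, confirming Bessel's inequality. (The deficit equals ||v − Σ <v,e_j> e_j||^2, the squared distance from v to span{e_j}.)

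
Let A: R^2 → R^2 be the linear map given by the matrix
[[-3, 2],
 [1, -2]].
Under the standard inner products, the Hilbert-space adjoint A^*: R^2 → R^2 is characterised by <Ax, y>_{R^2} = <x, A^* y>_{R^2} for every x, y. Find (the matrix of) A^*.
A^* = A^T =
[[-3, 1],
 [2, -2]]

For real matrices with standard dot products, the defining identity <Ax, y> = <x, A^* y> gives (Ax)^T y = x^T (A^*) y, i.e. x^T A^T y = x^T (A^*) y. Since this holds for all x, y, we must have A^* = A^T. Therefore
A^* =
[[-3, 1],
 [2, -2]].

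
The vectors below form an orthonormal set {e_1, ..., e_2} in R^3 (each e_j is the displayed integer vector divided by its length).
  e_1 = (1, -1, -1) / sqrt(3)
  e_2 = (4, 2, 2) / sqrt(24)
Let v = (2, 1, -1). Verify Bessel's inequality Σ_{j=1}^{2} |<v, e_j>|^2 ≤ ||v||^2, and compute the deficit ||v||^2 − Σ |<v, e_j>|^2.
Σ |<v, e_j>|^2 = 4; ||v||^2 = 6; deficit = 2

Write each e_j = u_j / sqrt(<u_j, u_j>) where u_j is the displayed integer vector. Then <v, e_j> = <v, u_j> / sqrt(<u_j, u_j>), so |<v, e_j>|^2 = <v, u_j>^2 / <u_j, u_j>.
Coefficients: <v, e_1> = 2/sqrt(3), <v, e_2> = 8/sqrt(24).
Square and sum: Σ |<v, e_j>|^2 = 4.
Compute ||v||^2 = v·v = 6.
Deficit = 6 − 4 = 2 ≥ 0, confirming Bessel's inequality. (The deficit equals ||v − Σ <v,e_j> e_j||^2, the squared distance from v to span{e_j}.)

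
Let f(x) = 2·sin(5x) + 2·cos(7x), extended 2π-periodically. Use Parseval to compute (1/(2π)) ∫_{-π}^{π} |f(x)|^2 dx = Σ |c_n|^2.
Σ |c_n|^2 = 4

Expand |f|^2 and use orthogonality of {sin(nx), cos(mx)} on [-π, π]:
  ∫_{-π}^{π} sin(nx)^2 dx = π, ∫ cos(mx)^2 dx = π, and cross terms integrate to 0.
So ∫_{-π}^{π} f(x)^2 dx = 2^2 · π + 2^2 · π = (4 + 4)π.
Divide by 2π: (4 + 4)/2 = 4.
By Parseval, this equals Σ |c_n|^2.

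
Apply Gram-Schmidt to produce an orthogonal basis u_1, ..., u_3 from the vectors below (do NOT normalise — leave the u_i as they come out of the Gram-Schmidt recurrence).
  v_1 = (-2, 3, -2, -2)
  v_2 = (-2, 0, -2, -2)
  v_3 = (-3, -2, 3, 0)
Orthogonal basis:
  u_1 = (-2, 3, -2, -2)
  u_2 = (-6/7, -12/7, -6/7, -6/7)
  u_3 = (-3, 0, 3, 0)

Apply the Gram-Schmidt recurrence
  u_1 = v_1
  u_i = v_i − Σ_{j<i} ((v_i · u_j) / (u_j · u_j)) · u_j.

Step by step this gives:
  u_1 = (-2, 3, -2, -2)
  u_2 = (-6/7, -12/7, -6/7, -6/7)
  u_3 = (-3, 0, 3, 0)

Orthogonality check:
  u_2 · u_1 = 0 (should be 0)
  u_3 · u_1 = 0 (should be 0)
  u_3 · u_2 = 0 (should be 0)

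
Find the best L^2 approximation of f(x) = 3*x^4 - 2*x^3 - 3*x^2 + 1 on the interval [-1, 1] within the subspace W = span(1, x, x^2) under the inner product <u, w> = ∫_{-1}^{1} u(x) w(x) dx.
g(x) = -3*x^2/7 - 6*x/5 + 26/35

The best approximation g ∈ W is the orthogonal projection of f onto W. Writing g = a_0 + a_1 x + a_2 x^2, the coefficients solve the normal equations G · a = b where
  G_{ij} = <φ_i, φ_j> and b_i = <f, φ_i>, with φ_0 = 1, φ_1 = x, φ_2 = x^2.
G =
  [2, 0, 2/3]
  [0, 2/3, 0]
  [2/3, 0, 2/5],
b = (6/5, -4/5, 34/105).
Solving gives a_0 = 26/35, a_1 = -6/5, a_2 = -3/7, so
  g(x) = -3*x^2/7 - 6*x/5 + 26/35.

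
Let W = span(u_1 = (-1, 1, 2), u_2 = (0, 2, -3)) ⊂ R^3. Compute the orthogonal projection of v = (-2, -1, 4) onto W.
proj_W(v) = (-61/62, -35/62, 133/31)

Set up U = [u_1 | ... | u_2] ∈ R^(3×2). The projector onto W = col(U) is P = U (U^T U)^(-1) U^T.
Compute U^T U =
  [6, -4]
  [-4, 13],
and U^T v = (9, -14).
Solve U^T U · c = U^T v for the coefficients: c = (61/62, -24/31). The projection is proj_W(v) = U c.
Check: (v - proj_W(v)) · u_1 = 0  (should be 0).
Check: (v - proj_W(v)) · u_2 = 0  (should be 0).
Result: proj_W(v) = (-61/62, -35/62, 133/31).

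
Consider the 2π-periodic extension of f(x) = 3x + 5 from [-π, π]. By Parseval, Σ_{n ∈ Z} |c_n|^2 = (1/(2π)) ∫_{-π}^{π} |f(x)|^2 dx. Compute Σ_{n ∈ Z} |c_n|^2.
Σ |c_n|^2 = 3π^2 + 25

Expand and integrate term by term over [-π, π]:
  ∫ (3x)^2 dx = 9·(2π^3/3); ∫ 2·3·(5)·x dx = 0 (odd integrand); ∫ 5^2 dx = 25·2π.
So (1/(2π)) ∫_{-π}^{π} (3x + 5)^2 dx = 9π^2/3 + 25 = 3π^2 + 25.
Parseval ⇒ Σ |c_n|^2 = 3π^2 + 25.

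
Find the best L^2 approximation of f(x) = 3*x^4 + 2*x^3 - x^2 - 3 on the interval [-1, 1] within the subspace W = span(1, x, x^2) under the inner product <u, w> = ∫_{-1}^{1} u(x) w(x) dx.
g(x) = 11*x^2/7 + 6*x/5 - 114/35

The best approximation g ∈ W is the orthogonal projection of f onto W. Writing g = a_0 + a_1 x + a_2 x^2, the coefficients solve the normal equations G · a = b where
  G_{ij} = <φ_i, φ_j> and b_i = <f, φ_i>, with φ_0 = 1, φ_1 = x, φ_2 = x^2.
G =
  [2, 0, 2/3]
  [0, 2/3, 0]
  [2/3, 0, 2/5],
b = (-82/15, 4/5, -54/35).
Solving gives a_0 = -114/35, a_1 = 6/5, a_2 = 11/7, so
  g(x) = 11*x^2/7 + 6*x/5 - 114/35.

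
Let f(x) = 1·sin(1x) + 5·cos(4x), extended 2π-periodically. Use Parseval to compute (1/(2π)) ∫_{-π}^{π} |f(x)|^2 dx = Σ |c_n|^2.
Σ |c_n|^2 = 13

Expand |f|^2 and use orthogonality of {sin(nx), cos(mx)} on [-π, π]:
  ∫_{-π}^{π} sin(nx)^2 dx = π, ∫ cos(mx)^2 dx = π, and cross terms integrate to 0.
So ∫_{-π}^{π} f(x)^2 dx = 1^2 · π + 5^2 · π = (1 + 25)π.
Divide by 2π: (1 + 25)/2 = 13.
By Parseval, this equals Σ |c_n|^2.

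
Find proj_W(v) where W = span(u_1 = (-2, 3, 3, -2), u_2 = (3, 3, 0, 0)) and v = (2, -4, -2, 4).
proj_W(v) = (94/51, -196/51, -58/17, 116/51)

Set up U = [u_1 | ... | u_2] ∈ R^(4×2). The projector onto W = col(U) is P = U (U^T U)^(-1) U^T.
Compute U^T U =
  [26, 3]
  [3, 18],
and U^T v = (-30, -6).
Solve U^T U · c = U^T v for the coefficients: c = (-58/51, -22/153). The projection is proj_W(v) = U c.
Check: (v - proj_W(v)) · u_1 = 0  (should be 0).
Check: (v - proj_W(v)) · u_2 = 0  (should be 0).
Result: proj_W(v) = (94/51, -196/51, -58/17, 116/51).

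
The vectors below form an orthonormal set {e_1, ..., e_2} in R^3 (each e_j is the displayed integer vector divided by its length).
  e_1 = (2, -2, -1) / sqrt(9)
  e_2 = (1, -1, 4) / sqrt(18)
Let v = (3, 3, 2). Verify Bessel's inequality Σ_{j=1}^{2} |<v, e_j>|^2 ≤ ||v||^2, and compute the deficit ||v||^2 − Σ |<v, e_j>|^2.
Σ |<v, e_j>|^2 = 4; ||v||^2 = 22; deficit = 18

Write each e_j = u_j / sqrt(<u_j, u_j>) where u_j is the displayed integer vector. Then <v, e_j> = <v, u_j> / sqrt(<u_j, u_j>), so |<v, e_j>|^2 = <v, u_j>^2 / <u_j, u_j>.
Coefficients: <v, e_1> = -2/sqrt(9), <v, e_2> = 8/sqrt(18).
Square and sum: Σ |<v, e_j>|^2 = 4.
Compute ||v||^2 = v·v = 22.
Deficit = 22 − 4 = 18 ≥ 0, confirming Bessel's inequality. (The deficit equals ||v − Σ <v,e_j> e_j||^2, the squared distance from v to span{e_j}.)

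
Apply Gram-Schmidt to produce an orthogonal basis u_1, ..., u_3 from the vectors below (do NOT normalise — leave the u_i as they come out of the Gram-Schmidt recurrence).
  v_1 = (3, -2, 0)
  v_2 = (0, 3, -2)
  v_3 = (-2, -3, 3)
Orthogonal basis:
  u_1 = (3, -2, 0)
  u_2 = (18/13, 27/13, -2)
  u_3 = (4/133, 6/133, 9/133)

Apply the Gram-Schmidt recurrence
  u_1 = v_1
  u_i = v_i − Σ_{j<i} ((v_i · u_j) / (u_j · u_j)) · u_j.

Step by step this gives:
  u_1 = (3, -2, 0)
  u_2 = (18/13, 27/13, -2)
  u_3 = (4/133, 6/133, 9/133)

Orthogonality check:
  u_2 · u_1 = 0 (should be 0)
  u_3 · u_1 = 0 (should be 0)
  u_3 · u_2 = 0 (should be 0)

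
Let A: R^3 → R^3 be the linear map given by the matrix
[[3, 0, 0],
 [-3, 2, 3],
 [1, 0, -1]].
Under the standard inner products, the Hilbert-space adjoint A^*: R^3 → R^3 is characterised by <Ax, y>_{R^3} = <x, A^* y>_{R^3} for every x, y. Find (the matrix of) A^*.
A^* = A^T =
[[3, -3, 1],
 [0, 2, 0],
 [0, 3, -1]]

For real matrices with standard dot products, the defining identity <Ax, y> = <x, A^* y> gives (Ax)^T y = x^T (A^*) y, i.e. x^T A^T y = x^T (A^*) y. Since this holds for all x, y, we must have A^* = A^T. Therefore
A^* =
[[3, -3, 1],
 [0, 2, 0],
 [0, 3, -1]].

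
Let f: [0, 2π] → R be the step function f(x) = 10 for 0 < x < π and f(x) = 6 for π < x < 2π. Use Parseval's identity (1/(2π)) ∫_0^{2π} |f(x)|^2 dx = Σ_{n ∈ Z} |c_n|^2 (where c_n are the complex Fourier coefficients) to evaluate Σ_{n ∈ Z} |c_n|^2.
Σ |c_n|^2 = 68

Parseval equates the L^2 energy of f (normalised by 1/(2π)) with the ℓ^2 sum of its Fourier coefficients: (1/(2π)) ∫_0^{2π} |f|^2 = Σ |c_n|^2.
Compute the left side: (1/(2π)) [∫_0^π 10^2 dx + ∫_π^{2π} 6^2 dx] = (1/(2π)) · (100π + 36π) = (100 + 36)/2 = 68.
So Σ_{n ∈ Z} |c_n|^2 = 68.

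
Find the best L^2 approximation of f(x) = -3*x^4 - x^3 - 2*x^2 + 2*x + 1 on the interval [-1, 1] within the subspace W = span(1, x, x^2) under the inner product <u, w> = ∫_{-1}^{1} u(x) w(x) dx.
g(x) = -32*x^2/7 + 7*x/5 + 44/35

The best approximation g ∈ W is the orthogonal projection of f onto W. Writing g = a_0 + a_1 x + a_2 x^2, the coefficients solve the normal equations G · a = b where
  G_{ij} = <φ_i, φ_j> and b_i = <f, φ_i>, with φ_0 = 1, φ_1 = x, φ_2 = x^2.
G =
  [2, 0, 2/3]
  [0, 2/3, 0]
  [2/3, 0, 2/5],
b = (-8/15, 14/15, -104/105).
Solving gives a_0 = 44/35, a_1 = 7/5, a_2 = -32/7, so
  g(x) = -32*x^2/7 + 7*x/5 + 44/35.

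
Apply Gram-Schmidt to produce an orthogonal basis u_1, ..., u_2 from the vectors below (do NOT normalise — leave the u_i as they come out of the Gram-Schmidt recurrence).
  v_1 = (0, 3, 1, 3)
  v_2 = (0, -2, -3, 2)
Orthogonal basis:
  u_1 = (0, 3, 1, 3)
  u_2 = (0, -29/19, -54/19, 47/19)

Apply the Gram-Schmidt recurrence
  u_1 = v_1
  u_i = v_i − Σ_{j<i} ((v_i · u_j) / (u_j · u_j)) · u_j.

Step by step this gives:
  u_1 = (0, 3, 1, 3)
  u_2 = (0, -29/19, -54/19, 47/19)

Orthogonality check:
  u_2 · u_1 = 0 (should be 0)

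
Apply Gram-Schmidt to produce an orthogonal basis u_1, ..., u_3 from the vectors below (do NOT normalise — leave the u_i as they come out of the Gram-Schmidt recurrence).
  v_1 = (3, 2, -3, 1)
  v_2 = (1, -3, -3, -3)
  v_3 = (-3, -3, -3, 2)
Orthogonal basis:
  u_1 = (3, 2, -3, 1)
  u_2 = (14/23, -75/23, -60/23, -72/23)
  u_3 = (-2**(103/117)*3**(9/13)*5**(389/585)*7**(224/585)/9, -194/127, -333/127, 2066/635)

Apply the Gram-Schmidt recurrence
  u_1 = v_1
  u_i = v_i − Σ_{j<i} ((v_i · u_j) / (u_j · u_j)) · u_j.

Step by step this gives:
  u_1 = (3, 2, -3, 1)
  u_2 = (14/23, -75/23, -60/23, -72/23)
  u_3 = (-2**(103/117)*3**(9/13)*5**(389/585)*7**(224/585)/9, -194/127, -333/127, 2066/635)

Orthogonality check:
  u_2 · u_1 = 0 (should be 0)
  u_3 · u_1 = 0 (should be 0)
  u_3 · u_2 = 0 (should be 0)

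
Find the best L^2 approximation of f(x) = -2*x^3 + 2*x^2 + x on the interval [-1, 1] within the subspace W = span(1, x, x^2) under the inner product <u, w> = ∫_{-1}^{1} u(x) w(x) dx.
g(x) = 2*x^2 - x/5

The best approximation g ∈ W is the orthogonal projection of f onto W. Writing g = a_0 + a_1 x + a_2 x^2, the coefficients solve the normal equations G · a = b where
  G_{ij} = <φ_i, φ_j> and b_i = <f, φ_i>, with φ_0 = 1, φ_1 = x, φ_2 = x^2.
G =
  [2, 0, 2/3]
  [0, 2/3, 0]
  [2/3, 0, 2/5],
b = (4/3, -2/15, 4/5).
Solving gives a_0 = 0, a_1 = -1/5, a_2 = 2, so
  g(x) = 2*x^2 - x/5.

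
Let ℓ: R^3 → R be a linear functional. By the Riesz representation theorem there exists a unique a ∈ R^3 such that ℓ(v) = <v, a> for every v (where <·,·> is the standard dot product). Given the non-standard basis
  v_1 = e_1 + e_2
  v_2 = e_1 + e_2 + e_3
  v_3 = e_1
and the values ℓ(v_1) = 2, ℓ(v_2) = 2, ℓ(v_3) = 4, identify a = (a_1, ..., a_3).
a = (4, -2, 0)

Write a = (a_1, ..., a_3) in the standard basis. For each basis vector v_i, ℓ(v_i) = <v_i, a> is a linear equation in the a_j's. Collect the n equations into a matrix system V a = ℓ, where row i of V is v_i (expressed in the standard basis). Since V is invertible (lower-triangular with 1s on the diagonal, up to permutation), solve by back-substitution:
  V =
[[1, 1, 0],
 [1, 1, 1],
 [1, 0, 0]]
  V a = (2, 2, 4)
Solving gives a = (4, -2, 0).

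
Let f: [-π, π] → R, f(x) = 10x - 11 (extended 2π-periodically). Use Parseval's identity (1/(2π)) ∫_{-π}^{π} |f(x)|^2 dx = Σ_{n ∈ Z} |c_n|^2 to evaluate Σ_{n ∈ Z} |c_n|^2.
Σ |c_n|^2 = 100π^2/3 + 121

Expand and integrate term by term over [-π, π]:
  ∫ (10x)^2 dx = 100·(2π^3/3); ∫ 2·10·(-11)·x dx = 0 (odd integrand); ∫ (-11)^2 dx = 121·2π.
So (1/(2π)) ∫_{-π}^{π} (10x - 11)^2 dx = 100π^2/3 + 121 = 100π^2/3 + 121.
Parseval ⇒ Σ |c_n|^2 = 100π^2/3 + 121.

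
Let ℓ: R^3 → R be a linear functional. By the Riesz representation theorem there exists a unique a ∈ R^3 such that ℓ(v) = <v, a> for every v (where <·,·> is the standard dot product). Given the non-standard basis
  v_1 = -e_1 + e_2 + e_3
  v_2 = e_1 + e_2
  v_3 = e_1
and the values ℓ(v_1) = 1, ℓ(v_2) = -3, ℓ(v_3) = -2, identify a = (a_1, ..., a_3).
a = (-2, -1, 0)

Write a = (a_1, ..., a_3) in the standard basis. For each basis vector v_i, ℓ(v_i) = <v_i, a> is a linear equation in the a_j's. Collect the n equations into a matrix system V a = ℓ, where row i of V is v_i (expressed in the standard basis). Since V is invertible (lower-triangular with 1s on the diagonal, up to permutation), solve by back-substitution:
  V =
[[-1, 1, 1],
 [1, 1, 0],
 [1, 0, 0]]
  V a = (1, -3, -2)
Solving gives a = (-2, -1, 0).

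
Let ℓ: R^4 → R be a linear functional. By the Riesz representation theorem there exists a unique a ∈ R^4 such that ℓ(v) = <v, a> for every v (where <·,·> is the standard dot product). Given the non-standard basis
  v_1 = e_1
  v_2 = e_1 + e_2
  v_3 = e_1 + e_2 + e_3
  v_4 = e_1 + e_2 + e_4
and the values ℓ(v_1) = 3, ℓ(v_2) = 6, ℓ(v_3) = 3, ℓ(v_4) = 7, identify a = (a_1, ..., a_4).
a = (3, 3, -3, 1)

Write a = (a_1, ..., a_4) in the standard basis. For each basis vector v_i, ℓ(v_i) = <v_i, a> is a linear equation in the a_j's. Collect the n equations into a matrix system V a = ℓ, where row i of V is v_i (expressed in the standard basis). Since V is invertible (lower-triangular with 1s on the diagonal, up to permutation), solve by back-substitution:
  V =
[[1, 0, 0, 0],
 [1, 1, 0, 0],
 [1, 1, 1, 0],
 [1, 1, 0, 1]]
  V a = (3, 6, 3, 7)
Solving gives a = (3, 3, -3, 1).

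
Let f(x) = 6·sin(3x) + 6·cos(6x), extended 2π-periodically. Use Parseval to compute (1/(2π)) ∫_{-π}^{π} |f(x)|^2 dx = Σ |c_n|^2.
Σ |c_n|^2 = 36

Expand |f|^2 and use orthogonality of {sin(nx), cos(mx)} on [-π, π]:
  ∫_{-π}^{π} sin(nx)^2 dx = π, ∫ cos(mx)^2 dx = π, and cross terms integrate to 0.
So ∫_{-π}^{π} f(x)^2 dx = 6^2 · π + 6^2 · π = (36 + 36)π.
Divide by 2π: (36 + 36)/2 = 36.
By Parseval, this equals Σ |c_n|^2.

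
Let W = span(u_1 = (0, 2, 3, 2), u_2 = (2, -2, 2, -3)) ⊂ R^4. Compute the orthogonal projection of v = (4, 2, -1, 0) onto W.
proj_W(v) = (76/341, -18/341, 163/341, -56/341)

Set up U = [u_1 | ... | u_2] ∈ R^(4×2). The projector onto W = col(U) is P = U (U^T U)^(-1) U^T.
Compute U^T U =
  [17, -4]
  [-4, 21],
and U^T v = (1, 2).
Solve U^T U · c = U^T v for the coefficients: c = (29/341, 38/341). The projection is proj_W(v) = U c.
Check: (v - proj_W(v)) · u_1 = 0  (should be 0).
Check: (v - proj_W(v)) · u_2 = 0  (should be 0).
Result: proj_W(v) = (76/341, -18/341, 163/341, -56/341).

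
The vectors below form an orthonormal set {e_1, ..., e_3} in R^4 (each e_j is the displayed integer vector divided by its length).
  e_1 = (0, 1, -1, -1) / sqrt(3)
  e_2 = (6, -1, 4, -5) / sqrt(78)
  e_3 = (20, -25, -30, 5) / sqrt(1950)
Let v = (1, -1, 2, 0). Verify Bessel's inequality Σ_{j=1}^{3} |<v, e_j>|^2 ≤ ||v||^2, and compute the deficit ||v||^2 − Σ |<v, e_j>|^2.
Σ |<v, e_j>|^2 = 6; ||v||^2 = 6; deficit = 0

Write each e_j = u_j / sqrt(<u_j, u_j>) where u_j is the displayed integer vector. Then <v, e_j> = <v, u_j> / sqrt(<u_j, u_j>), so |<v, e_j>|^2 = <v, u_j>^2 / <u_j, u_j>.
Coefficients: <v, e_1> = -3/sqrt(3), <v, e_2> = 15/sqrt(78), <v, e_3> = -15/sqrt(1950).
Square and sum: Σ |<v, e_j>|^2 = 6.
Compute ||v||^2 = v·v = 6.
Deficit = 6 − 6 = 0 ≥ 0, confirming Bessel's inequality. (The deficit equals ||v − Σ <v,e_j> e_j||^2, the squared distance from v to span{e_j}.)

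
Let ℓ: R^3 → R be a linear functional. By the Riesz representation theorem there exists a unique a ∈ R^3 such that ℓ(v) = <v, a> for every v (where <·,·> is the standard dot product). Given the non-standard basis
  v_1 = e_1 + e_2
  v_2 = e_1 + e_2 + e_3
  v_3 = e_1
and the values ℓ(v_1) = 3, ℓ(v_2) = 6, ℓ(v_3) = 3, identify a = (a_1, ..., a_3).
a = (3, 0, 3)

Write a = (a_1, ..., a_3) in the standard basis. For each basis vector v_i, ℓ(v_i) = <v_i, a> is a linear equation in the a_j's. Collect the n equations into a matrix system V a = ℓ, where row i of V is v_i (expressed in the standard basis). Since V is invertible (lower-triangular with 1s on the diagonal, up to permutation), solve by back-substitution:
  V =
[[1, 1, 0],
 [1, 1, 1],
 [1, 0, 0]]
  V a = (3, 6, 3)
Solving gives a = (3, 0, 3).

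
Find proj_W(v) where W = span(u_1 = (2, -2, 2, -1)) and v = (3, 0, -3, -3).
proj_W(v) = (6/13, -6/13, 6/13, -3/13)

Set up U = [u_1 | ... | u_1] ∈ R^(4×1). The projector onto W = col(U) is P = U (U^T U)^(-1) U^T.
Compute U^T U =
  [13],
and U^T v = (3).
Solve U^T U · c = U^T v for the coefficients: c = (3/13). The projection is proj_W(v) = U c.
Check: (v - proj_W(v)) · u_1 = 0  (should be 0).
Result: proj_W(v) = (6/13, -6/13, 6/13, -3/13).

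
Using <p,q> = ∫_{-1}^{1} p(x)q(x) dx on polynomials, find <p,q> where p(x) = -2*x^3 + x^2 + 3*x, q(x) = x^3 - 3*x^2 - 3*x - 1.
<p,q> = -508/105

Expand the product: p(x)·q(x) = -2*x^6 + 7*x^5 + 6*x^4 - 10*x^3 - 10*x^2 - 3*x.
∫_{-1}^{1} of each monomial x^k gives [2/(k+1) if k even, 0 if k odd]. Integrating term-by-term (or equivalently evaluating the antiderivative F(x) = -2*x^7/7 + 7*x^6/6 + 6*x^5/5 - 5*x^4/2 - 10*x^3/3 - 3*x^2/2 at the endpoints):
  F(1) − F(−1) = -1103/210 − (-29/70) = -508/105.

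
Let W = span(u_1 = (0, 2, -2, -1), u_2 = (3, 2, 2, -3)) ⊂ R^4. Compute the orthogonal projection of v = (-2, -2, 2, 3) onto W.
proj_W(v) = (-34/25, -686/225, 278/225, 547/225)

Set up U = [u_1 | ... | u_2] ∈ R^(4×2). The projector onto W = col(U) is P = U (U^T U)^(-1) U^T.
Compute U^T U =
  [9, 3]
  [3, 26],
and U^T v = (-11, -15).
Solve U^T U · c = U^T v for the coefficients: c = (-241/225, -34/75). The projection is proj_W(v) = U c.
Check: (v - proj_W(v)) · u_1 = 0  (should be 0).
Check: (v - proj_W(v)) · u_2 = 0  (should be 0).
Result: proj_W(v) = (-34/25, -686/225, 278/225, 547/225).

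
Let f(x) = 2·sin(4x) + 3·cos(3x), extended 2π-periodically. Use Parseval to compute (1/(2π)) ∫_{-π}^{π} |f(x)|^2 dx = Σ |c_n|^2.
Σ |c_n|^2 = 13/2

Expand |f|^2 and use orthogonality of {sin(nx), cos(mx)} on [-π, π]:
  ∫_{-π}^{π} sin(nx)^2 dx = π, ∫ cos(mx)^2 dx = π, and cross terms integrate to 0.
So ∫_{-π}^{π} f(x)^2 dx = 2^2 · π + 3^2 · π = (4 + 9)π.
Divide by 2π: (4 + 9)/2 = 13/2.
By Parseval, this equals Σ |c_n|^2.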